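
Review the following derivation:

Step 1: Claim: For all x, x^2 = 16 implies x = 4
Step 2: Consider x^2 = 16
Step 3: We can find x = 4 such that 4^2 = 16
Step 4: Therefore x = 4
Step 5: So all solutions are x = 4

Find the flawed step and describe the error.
Step 4: Therefore x = 4

Step 4 incorrectly concludes that x = 4 is the only solution. The proof shows that x = 4 is A solution (existence), but does not show it is the ONLY solution (uniqueness). In fact, x = -4 is also a solution since (-4)^2 = 16. Finding one solution doesn't prove there are no others.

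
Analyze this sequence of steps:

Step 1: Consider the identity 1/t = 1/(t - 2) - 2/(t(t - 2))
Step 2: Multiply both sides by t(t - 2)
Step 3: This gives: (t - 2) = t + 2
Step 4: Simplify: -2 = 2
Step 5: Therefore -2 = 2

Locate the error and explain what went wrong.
Step 3: This gives: (t - 2) = t + 2

Step 3 makes a sign error when clearing denominators. Multiplying -2/(t(t - 2)) by t(t - 2) gives -2, not +2. The correct result is (t - 2) = t - 2, which is trivially true, not (t - 2) = t + 2. (Step 1 is a valid identity: 1/(t - 2) - 2/(t(t - 2)) = (t - 2)/(t(t - 2)) = 1/t.)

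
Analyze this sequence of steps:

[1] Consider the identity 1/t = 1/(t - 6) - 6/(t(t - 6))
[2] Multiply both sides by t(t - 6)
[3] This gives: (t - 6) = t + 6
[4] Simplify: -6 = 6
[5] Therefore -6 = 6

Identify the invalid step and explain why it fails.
Step 3: This gives: (t - 6) = t + 6

Step 3 makes a sign error when clearing denominators. Multiplying -6/(t(t - 6)) by t(t - 6) gives -6, not +6. The correct result is (t - 6) = t - 6, which is trivially true, not (t - 6) = t + 6. (Step 1 is a valid identity: 1/(t - 6) - 6/(t(t - 6)) = (t - 6)/(t(t - 6)) = 1/t.)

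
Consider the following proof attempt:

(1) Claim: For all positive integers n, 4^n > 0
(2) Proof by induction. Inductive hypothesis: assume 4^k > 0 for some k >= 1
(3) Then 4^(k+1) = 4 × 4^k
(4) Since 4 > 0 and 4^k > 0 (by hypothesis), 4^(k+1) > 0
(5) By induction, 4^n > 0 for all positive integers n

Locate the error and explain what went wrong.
Step 5: By induction, 4^n > 0 for all positive integers n

Step 5 concludes the proof by induction, but no base case was ever established. A valid induction proof requires: (1) a base case proving 4^1 > 0, and (2) an inductive step showing IF 4^k > 0 THEN 4^(k+1) > 0. Steps 2-4 correctly establish the inductive step, but without the base case the conclusion in step 5 does not follow.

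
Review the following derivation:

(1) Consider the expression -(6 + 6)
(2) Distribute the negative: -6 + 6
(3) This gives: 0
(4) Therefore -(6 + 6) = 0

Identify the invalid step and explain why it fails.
Step 2: Distribute the negative: -6 + 6

Step 2 incorrectly distributes the negative sign. The correct distribution is -(6 + 6) = -6 - 6 = -12. The negative must be applied to both terms, not just the first. The error treats -(6 + 6) as -6 + 6, which equals 0 instead of -12.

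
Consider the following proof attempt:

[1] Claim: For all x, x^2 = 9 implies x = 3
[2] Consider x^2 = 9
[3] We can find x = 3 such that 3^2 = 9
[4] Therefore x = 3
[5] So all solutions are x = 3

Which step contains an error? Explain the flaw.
Step 4: Therefore x = 3

Step 4 incorrectly concludes that x = 3 is the only solution. The proof shows that x = 3 is A solution (existence), but does not show it is the ONLY solution (uniqueness). In fact, x = -3 is also a solution since (-3)^2 = 9. Finding one solution doesn't prove there are no others.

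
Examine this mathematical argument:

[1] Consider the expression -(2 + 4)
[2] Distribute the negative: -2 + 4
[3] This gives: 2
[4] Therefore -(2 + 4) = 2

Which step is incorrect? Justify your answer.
Step 2: Distribute the negative: -2 + 4

Step 2 incorrectly distributes the negative sign. The correct distribution is -(2 + 4) = -2 - 4 = -6. The negative must be applied to both terms, not just the first. The error treats -(2 + 4) as -2 + 4, which equals 2 instead of -6.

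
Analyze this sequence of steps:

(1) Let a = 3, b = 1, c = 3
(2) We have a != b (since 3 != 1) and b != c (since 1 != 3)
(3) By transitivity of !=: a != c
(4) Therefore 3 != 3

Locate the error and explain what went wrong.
Step 3: By transitivity of !=: a != c

Step 3 incorrectly applies transitivity to the '!=' relation. Transitivity states: if a R b and b R c, then a R c. However, '!=' is not transitive. Counterexample: 3 != 1 and 1 != 3, but 3 = 3 (both equal 3). Transitivity holds for relations like <, <=, =, but not for !=.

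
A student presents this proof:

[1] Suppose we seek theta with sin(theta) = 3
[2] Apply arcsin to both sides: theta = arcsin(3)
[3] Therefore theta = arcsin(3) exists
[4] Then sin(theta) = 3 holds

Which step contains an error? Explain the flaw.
Step 2: Apply arcsin to both sides: theta = arcsin(3)

Step 2 applies arcsin to 3. However, arcsin(x) is only defined for x in [-1, 1] because sin(theta) can only produce values in that range. Since |3| > 1, arcsin(3) is undefined. There is no angle whose sine equals 3.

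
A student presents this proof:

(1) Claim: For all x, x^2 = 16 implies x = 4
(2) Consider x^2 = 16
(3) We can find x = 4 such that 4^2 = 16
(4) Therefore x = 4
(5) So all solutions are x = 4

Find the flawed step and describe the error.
Step 4: Therefore x = 4

Step 4 incorrectly concludes that x = 4 is the only solution. The proof shows that x = 4 is A solution (existence), but does not show it is the ONLY solution (uniqueness). In fact, x = -4 is also a solution since (-4)^2 = 16. Finding one solution doesn't prove there are no others.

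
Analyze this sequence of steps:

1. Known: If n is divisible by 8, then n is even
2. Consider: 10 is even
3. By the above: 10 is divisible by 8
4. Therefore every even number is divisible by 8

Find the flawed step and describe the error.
Step 3: By the above: 10 is divisible by 8

Step 3 commits the fallacy of affirming the consequent. The known fact 'divisible by 8 → even' does NOT imply 'even → divisible by 8'. That would be the converse, which is false. For example, 10 is even but 10 ÷ 8 = 1.25, which is not an integer.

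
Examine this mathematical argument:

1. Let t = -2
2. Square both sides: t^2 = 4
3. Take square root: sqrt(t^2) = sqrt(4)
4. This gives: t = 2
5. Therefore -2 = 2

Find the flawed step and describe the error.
Step 4: This gives: t = 2

Step 4 incorrectly states that sqrt(t^2) = t. The correct identity is sqrt(t^2) = |t|. Since t = -2 < 0, we have sqrt(t^2) = |-2| = 2, not t = -2.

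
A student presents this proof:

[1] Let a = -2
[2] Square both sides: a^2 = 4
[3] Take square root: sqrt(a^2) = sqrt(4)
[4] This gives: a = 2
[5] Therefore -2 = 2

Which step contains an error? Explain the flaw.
Step 4: This gives: a = 2

Step 4 incorrectly states that sqrt(a^2) = a. The correct identity is sqrt(a^2) = |a|. Since a = -2 < 0, we have sqrt(a^2) = |-2| = 2, not a = -2.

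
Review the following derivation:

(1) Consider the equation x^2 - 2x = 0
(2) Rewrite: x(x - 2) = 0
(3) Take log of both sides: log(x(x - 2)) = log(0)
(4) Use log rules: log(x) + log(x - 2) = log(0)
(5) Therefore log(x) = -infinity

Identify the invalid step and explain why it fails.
Step 3: Take log of both sides: log(x(x - 2)) = log(0)

Step 3 takes the logarithm of both sides, resulting in log(0) on the right side. The logarithm is only defined for positive numbers; log(0) is undefined (approaches negative infinity). This operation is invalid.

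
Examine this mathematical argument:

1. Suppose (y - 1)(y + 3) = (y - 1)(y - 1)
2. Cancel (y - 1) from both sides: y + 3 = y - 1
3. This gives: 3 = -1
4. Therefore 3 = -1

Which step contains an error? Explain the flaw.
Step 2: Cancel (y - 1) from both sides: y + 3 = y - 1

Step 2 cancels (y - 1) from both sides. This is only valid if (y - 1) ≠ 0, i.e., y ≠ 1. When y = 1, both sides equal zero regardless of the other factors. The correct approach requires considering y = 1 as a separate case.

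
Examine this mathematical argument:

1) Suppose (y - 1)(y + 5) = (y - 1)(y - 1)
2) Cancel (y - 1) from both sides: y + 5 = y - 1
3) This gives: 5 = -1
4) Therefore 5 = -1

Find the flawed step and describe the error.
Step 2: Cancel (y - 1) from both sides: y + 5 = y - 1

Step 2 cancels (y - 1) from both sides. This is only valid if (y - 1) ≠ 0, i.e., y ≠ 1. When y = 1, both sides equal zero regardless of the other factors. The correct approach requires considering y = 1 as a separate case.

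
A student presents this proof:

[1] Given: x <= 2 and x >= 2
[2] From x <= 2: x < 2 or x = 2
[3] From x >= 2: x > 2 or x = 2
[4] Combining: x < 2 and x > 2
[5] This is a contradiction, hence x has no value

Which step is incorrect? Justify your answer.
Step 4: Combining: x < 2 and x > 2

Step 4 incorrectly combines the conditions. From x <= 2 and x >= 2, the intersection is x = 2. The error treats the 'or' cases as 'and' requirements. The correct conclusion is that x = 2 is the unique solution, not that no solution exists.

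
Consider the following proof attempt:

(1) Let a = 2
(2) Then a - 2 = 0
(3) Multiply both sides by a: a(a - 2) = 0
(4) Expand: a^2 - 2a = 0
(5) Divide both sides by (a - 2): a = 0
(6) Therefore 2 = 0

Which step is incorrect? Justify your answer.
Step 5: Divide both sides by (a - 2): a = 0

Step 5 divides both sides by (a - 2). However, since a = 2, we have (a - 2) = 0. Division by zero is undefined, making this step invalid.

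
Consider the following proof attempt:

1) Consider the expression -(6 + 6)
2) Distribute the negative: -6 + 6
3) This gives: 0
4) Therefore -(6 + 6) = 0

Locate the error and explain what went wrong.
Step 2: Distribute the negative: -6 + 6

Step 2 incorrectly distributes the negative sign. The correct distribution is -(6 + 6) = -6 - 6 = -12. The negative must be applied to both terms, not just the first. The error treats -(6 + 6) as -6 + 6, which equals 0 instead of -12.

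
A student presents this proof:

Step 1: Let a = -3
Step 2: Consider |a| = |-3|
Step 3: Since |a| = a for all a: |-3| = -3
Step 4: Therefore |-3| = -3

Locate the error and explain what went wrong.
Step 3: Since |a| = a for all a: |-3| = -3

Step 3 incorrectly states that |a| = a for all a. The correct definition is |a| = a when a >= 0, and |a| = -a when a < 0. Since -3 < 0, we have |-3| = -(-3) = 3, not -3.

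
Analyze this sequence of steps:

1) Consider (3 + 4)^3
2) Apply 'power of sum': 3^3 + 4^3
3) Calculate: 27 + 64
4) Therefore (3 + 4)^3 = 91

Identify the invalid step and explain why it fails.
Step 2: Apply 'power of sum': 3^3 + 4^3

Step 2 incorrectly applies a non-existent rule '(a+b)^n = a^n + b^n'. This is false in general. The correct expansion uses the binomial theorem. The actual value is (3 + 4)^3 = 7^3 = 343, not 91.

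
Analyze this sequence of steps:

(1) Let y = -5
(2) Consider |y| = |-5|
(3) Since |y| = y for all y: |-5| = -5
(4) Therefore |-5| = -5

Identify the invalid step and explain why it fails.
Step 3: Since |y| = y for all y: |-5| = -5

Step 3 incorrectly states that |y| = y for all y. The correct definition is |y| = y when y >= 0, and |y| = -y when y < 0. Since -5 < 0, we have |-5| = -(-5) = 5, not -5.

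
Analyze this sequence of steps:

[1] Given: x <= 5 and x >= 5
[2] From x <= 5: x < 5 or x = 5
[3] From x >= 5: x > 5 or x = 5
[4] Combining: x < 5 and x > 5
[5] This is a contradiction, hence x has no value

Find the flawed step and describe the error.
Step 4: Combining: x < 5 and x > 5

Step 4 incorrectly combines the conditions. From x <= 5 and x >= 5, the intersection is x = 5. The error treats the 'or' cases as 'and' requirements. The correct conclusion is that x = 5 is the unique solution, not that no solution exists.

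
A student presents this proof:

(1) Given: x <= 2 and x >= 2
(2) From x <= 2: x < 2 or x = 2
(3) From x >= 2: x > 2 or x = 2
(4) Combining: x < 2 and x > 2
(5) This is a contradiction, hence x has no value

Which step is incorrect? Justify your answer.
Step 4: Combining: x < 2 and x > 2

Step 4 incorrectly combines the conditions. From x <= 2 and x >= 2, the intersection is x = 2. The error treats the 'or' cases as 'and' requirements. The correct conclusion is that x = 2 is the unique solution, not that no solution exists.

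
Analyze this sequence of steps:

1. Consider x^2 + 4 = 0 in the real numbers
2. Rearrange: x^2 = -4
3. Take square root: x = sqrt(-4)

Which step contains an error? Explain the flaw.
Step 3: Take square root: x = sqrt(-4)

Step 3 takes the square root of -4, which is negative. In the real number system, the square root of a negative number is undefined. The equation x^2 + 4 = 0 has no real solutions. Square roots of negative numbers only exist in the complex numbers.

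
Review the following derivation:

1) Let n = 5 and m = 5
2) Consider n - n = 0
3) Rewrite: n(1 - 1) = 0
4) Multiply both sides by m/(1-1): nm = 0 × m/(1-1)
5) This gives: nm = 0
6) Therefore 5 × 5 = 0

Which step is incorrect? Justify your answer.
Step 4: Multiply both sides by m/(1-1): nm = 0 × m/(1-1)

Step 4 multiplies both sides by m/(1-1). However, 1-1 = 0, so this is multiplication by m/0, which is undefined. We cannot multiply by an undefined expression.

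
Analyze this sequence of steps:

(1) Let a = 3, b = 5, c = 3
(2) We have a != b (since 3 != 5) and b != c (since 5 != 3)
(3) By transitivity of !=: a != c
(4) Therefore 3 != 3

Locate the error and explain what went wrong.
Step 3: By transitivity of !=: a != c

Step 3 incorrectly applies transitivity to the '!=' relation. Transitivity states: if a R b and b R c, then a R c. However, '!=' is not transitive. Counterexample: 3 != 5 and 5 != 3, but 3 = 3 (both equal 3). Transitivity holds for relations like <, <=, =, but not for !=.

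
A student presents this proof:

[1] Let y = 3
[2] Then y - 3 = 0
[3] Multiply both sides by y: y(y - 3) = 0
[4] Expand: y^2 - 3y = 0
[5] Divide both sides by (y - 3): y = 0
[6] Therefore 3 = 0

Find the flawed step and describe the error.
Step 5: Divide both sides by (y - 3): y = 0

Step 5 divides both sides by (y - 3). However, since y = 3, we have (y - 3) = 0. Division by zero is undefined, making this step invalid.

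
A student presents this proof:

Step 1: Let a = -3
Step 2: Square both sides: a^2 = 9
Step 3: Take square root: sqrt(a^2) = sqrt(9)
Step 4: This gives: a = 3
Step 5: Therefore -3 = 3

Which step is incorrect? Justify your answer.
Step 4: This gives: a = 3

Step 4 incorrectly states that sqrt(a^2) = a. The correct identity is sqrt(a^2) = |a|. Since a = -3 < 0, we have sqrt(a^2) = |-3| = 3, not a = -3.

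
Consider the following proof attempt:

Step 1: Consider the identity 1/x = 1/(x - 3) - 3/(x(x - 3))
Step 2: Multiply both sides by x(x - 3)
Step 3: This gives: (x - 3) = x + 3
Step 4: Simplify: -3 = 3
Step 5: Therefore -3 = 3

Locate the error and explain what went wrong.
Step 3: This gives: (x - 3) = x + 3

Step 3 makes a sign error when clearing denominators. Multiplying -3/(x(x - 3)) by x(x - 3) gives -3, not +3. The correct result is (x - 3) = x - 3, which is trivially true, not (x - 3) = x + 3. (Step 1 is a valid identity: 1/(x - 3) - 3/(x(x - 3)) = (x - 3)/(x(x - 3)) = 1/x.)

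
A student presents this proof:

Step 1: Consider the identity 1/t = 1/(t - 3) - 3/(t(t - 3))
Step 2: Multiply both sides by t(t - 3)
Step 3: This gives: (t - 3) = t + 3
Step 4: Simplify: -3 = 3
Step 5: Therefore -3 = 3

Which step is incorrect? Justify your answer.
Step 3: This gives: (t - 3) = t + 3

Step 3 makes a sign error when clearing denominators. Multiplying -3/(t(t - 3)) by t(t - 3) gives -3, not +3. The correct result is (t - 3) = t - 3, which is trivially true, not (t - 3) = t + 3. (Step 1 is a valid identity: 1/(t - 3) - 3/(t(t - 3)) = (t - 3)/(t(t - 3)) = 1/t.)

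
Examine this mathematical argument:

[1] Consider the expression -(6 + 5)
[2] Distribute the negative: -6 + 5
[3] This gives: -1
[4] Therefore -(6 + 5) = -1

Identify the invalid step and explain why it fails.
Step 2: Distribute the negative: -6 + 5

Step 2 incorrectly distributes the negative sign. The correct distribution is -(6 + 5) = -6 - 5 = -11. The negative must be applied to both terms, not just the first. The error treats -(6 + 5) as -6 + 5, which equals -1 instead of -11.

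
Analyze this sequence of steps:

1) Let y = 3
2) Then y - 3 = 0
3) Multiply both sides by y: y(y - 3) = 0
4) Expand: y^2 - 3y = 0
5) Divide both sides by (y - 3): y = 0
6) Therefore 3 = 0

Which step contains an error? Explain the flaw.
Step 5: Divide both sides by (y - 3): y = 0

Step 5 divides both sides by (y - 3). However, since y = 3, we have (y - 3) = 0. Division by zero is undefined, making this step invalid.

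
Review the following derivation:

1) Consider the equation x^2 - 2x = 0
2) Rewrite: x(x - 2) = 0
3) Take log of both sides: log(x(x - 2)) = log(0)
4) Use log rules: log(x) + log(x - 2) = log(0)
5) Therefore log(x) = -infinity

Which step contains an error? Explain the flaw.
Step 3: Take log of both sides: log(x(x - 2)) = log(0)

Step 3 takes the logarithm of both sides, resulting in log(0) on the right side. The logarithm is only defined for positive numbers; log(0) is undefined (approaches negative infinity). This operation is invalid.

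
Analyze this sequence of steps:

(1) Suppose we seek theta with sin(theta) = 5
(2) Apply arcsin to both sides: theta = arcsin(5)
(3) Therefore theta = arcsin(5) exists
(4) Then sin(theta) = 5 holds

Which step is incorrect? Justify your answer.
Step 2: Apply arcsin to both sides: theta = arcsin(5)

Step 2 applies arcsin to 5. However, arcsin(x) is only defined for x in [-1, 1] because sin(theta) can only produce values in that range. Since |5| > 1, arcsin(5) is undefined. There is no angle whose sine equals 5.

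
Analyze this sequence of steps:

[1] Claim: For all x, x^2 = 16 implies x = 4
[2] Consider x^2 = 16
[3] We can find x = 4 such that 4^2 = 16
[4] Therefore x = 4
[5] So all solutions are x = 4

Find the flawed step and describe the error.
Step 4: Therefore x = 4

Step 4 incorrectly concludes that x = 4 is the only solution. The proof shows that x = 4 is A solution (existence), but does not show it is the ONLY solution (uniqueness). In fact, x = -4 is also a solution since (-4)^2 = 16. Finding one solution doesn't prove there are no others.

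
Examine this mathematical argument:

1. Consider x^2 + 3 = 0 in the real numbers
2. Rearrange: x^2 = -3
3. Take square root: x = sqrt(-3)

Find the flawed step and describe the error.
Step 3: Take square root: x = sqrt(-3)

Step 3 takes the square root of -3, which is negative. In the real number system, the square root of a negative number is undefined. The equation x^2 + 3 = 0 has no real solutions. Square roots of negative numbers only exist in the complex numbers.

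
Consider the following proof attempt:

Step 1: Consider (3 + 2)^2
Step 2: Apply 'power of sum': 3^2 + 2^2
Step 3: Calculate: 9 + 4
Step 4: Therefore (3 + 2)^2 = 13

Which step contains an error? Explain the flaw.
Step 2: Apply 'power of sum': 3^2 + 2^2

Step 2 incorrectly applies a non-existent rule '(a+b)^n = a^n + b^n'. This is false in general. The correct expansion uses the binomial theorem. The actual value is (3 + 2)^2 = 5^2 = 25, not 13.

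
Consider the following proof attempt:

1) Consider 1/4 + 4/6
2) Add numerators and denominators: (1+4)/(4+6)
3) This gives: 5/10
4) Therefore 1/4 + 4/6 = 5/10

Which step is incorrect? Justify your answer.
Step 2: Add numerators and denominators: (1+4)/(4+6)

Step 2 incorrectly adds fractions by separately adding numerators and denominators. This is wrong. The correct method requires a common denominator: 1/4 + 4/6 = (1×6 + 4×4)/(4×6) = 22/24 = 11/12. The method used gives 5/10, which is different.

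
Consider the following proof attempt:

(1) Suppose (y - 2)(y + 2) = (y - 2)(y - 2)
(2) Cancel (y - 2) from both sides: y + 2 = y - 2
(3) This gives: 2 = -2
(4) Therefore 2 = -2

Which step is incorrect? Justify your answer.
Step 2: Cancel (y - 2) from both sides: y + 2 = y - 2

Step 2 cancels (y - 2) from both sides. This is only valid if (y - 2) ≠ 0, i.e., y ≠ 2. When y = 2, both sides equal zero regardless of the other factors. The correct approach requires considering y = 2 as a separate case.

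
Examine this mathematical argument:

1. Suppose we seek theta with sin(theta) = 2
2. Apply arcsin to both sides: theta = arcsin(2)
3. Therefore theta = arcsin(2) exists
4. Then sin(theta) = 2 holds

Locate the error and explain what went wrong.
Step 2: Apply arcsin to both sides: theta = arcsin(2)

Step 2 applies arcsin to 2. However, arcsin(x) is only defined for x in [-1, 1] because sin(theta) can only produce values in that range. Since |2| > 1, arcsin(2) is undefined. There is no angle whose sine equals 2.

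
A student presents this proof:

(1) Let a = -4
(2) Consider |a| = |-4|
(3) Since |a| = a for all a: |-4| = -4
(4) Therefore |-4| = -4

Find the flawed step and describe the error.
Step 3: Since |a| = a for all a: |-4| = -4

Step 3 incorrectly states that |a| = a for all a. The correct definition is |a| = a when a >= 0, and |a| = -a when a < 0. Since -4 < 0, we have |-4| = -(-4) = 4, not -4.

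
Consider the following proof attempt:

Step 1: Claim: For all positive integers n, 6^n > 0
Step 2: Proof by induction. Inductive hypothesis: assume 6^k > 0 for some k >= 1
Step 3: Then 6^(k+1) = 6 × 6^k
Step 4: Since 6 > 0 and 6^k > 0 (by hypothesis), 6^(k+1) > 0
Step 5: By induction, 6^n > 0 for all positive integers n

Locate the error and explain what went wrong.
Step 5: By induction, 6^n > 0 for all positive integers n

Step 5 concludes the proof by induction, but no base case was ever established. A valid induction proof requires: (1) a base case proving 6^1 > 0, and (2) an inductive step showing IF 6^k > 0 THEN 6^(k+1) > 0. Steps 2-4 correctly establish the inductive step, but without the base case the conclusion in step 5 does not follow.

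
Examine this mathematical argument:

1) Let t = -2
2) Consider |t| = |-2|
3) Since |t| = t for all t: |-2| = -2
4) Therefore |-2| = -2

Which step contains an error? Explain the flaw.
Step 3: Since |t| = t for all t: |-2| = -2

Step 3 incorrectly states that |t| = t for all t. The correct definition is |t| = t when t >= 0, and |t| = -t when t < 0. Since -2 < 0, we have |-2| = -(-2) = 2, not -2.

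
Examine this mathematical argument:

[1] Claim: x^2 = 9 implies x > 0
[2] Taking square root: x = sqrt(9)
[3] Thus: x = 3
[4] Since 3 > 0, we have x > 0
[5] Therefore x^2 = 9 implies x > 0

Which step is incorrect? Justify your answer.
Step 2: Taking square root: x = sqrt(9)

Step 2 takes the square root and assumes the positive root only. The equation x^2 = 9 actually has two solutions: x = 3 and x = -3. The proof silently assumes x > 0 without justification, then uses this assumption to conclude x > 0, which is circular. The counterexample x = -3 shows the claim is false.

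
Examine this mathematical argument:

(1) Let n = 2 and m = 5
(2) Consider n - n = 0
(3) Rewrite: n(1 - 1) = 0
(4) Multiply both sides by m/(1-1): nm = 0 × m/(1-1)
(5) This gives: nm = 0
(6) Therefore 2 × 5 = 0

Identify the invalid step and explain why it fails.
Step 4: Multiply both sides by m/(1-1): nm = 0 × m/(1-1)

Step 4 multiplies both sides by m/(1-1). However, 1-1 = 0, so this is multiplication by m/0, which is undefined. We cannot multiply by an undefined expression.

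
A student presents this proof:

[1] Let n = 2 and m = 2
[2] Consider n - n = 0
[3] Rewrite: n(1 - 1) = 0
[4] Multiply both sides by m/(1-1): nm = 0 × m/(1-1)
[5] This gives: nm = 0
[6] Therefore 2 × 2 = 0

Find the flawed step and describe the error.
Step 4: Multiply both sides by m/(1-1): nm = 0 × m/(1-1)

Step 4 multiplies both sides by m/(1-1). However, 1-1 = 0, so this is multiplication by m/0, which is undefined. We cannot multiply by an undefined expression.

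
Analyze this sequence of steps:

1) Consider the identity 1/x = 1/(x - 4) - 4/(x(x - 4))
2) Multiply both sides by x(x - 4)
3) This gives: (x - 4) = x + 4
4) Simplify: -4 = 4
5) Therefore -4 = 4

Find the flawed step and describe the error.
Step 3: This gives: (x - 4) = x + 4

Step 3 makes a sign error when clearing denominators. Multiplying -4/(x(x - 4)) by x(x - 4) gives -4, not +4. The correct result is (x - 4) = x - 4, which is trivially true, not (x - 4) = x + 4. (Step 1 is a valid identity: 1/(x - 4) - 4/(x(x - 4)) = (x - 4)/(x(x - 4)) = 1/x.)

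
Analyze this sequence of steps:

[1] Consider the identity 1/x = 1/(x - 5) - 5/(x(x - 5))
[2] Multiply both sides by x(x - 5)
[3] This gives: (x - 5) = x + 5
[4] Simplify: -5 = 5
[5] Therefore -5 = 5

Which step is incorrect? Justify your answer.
Step 3: This gives: (x - 5) = x + 5

Step 3 makes a sign error when clearing denominators. Multiplying -5/(x(x - 5)) by x(x - 5) gives -5, not +5. The correct result is (x - 5) = x - 5, which is trivially true, not (x - 5) = x + 5. (Step 1 is a valid identity: 1/(x - 5) - 5/(x(x - 5)) = (x - 5)/(x(x - 5)) = 1/x.)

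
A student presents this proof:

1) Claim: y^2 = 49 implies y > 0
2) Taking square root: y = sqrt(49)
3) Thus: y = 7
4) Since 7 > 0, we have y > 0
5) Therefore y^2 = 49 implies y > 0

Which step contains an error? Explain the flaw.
Step 2: Taking square root: y = sqrt(49)

Step 2 takes the square root and assumes the positive root only. The equation y^2 = 49 actually has two solutions: y = 7 and y = -7. The proof silently assumes y > 0 without justification, then uses this assumption to conclude y > 0, which is circular. The counterexample y = -7 shows the claim is false.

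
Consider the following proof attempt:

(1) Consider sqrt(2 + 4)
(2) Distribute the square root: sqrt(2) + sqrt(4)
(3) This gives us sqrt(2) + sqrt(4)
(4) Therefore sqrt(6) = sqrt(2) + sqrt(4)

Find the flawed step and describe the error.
Step 2: Distribute the square root: sqrt(2) + sqrt(4)

Step 2 incorrectly 'distributes' the square root over addition. The square root function does not distribute: sqrt(a + b) ≠ sqrt(a) + sqrt(b). In fact, sqrt(2 + 4) = sqrt(6) ≈ 2.4495, while sqrt(2) + sqrt(4) ≈ 3.4142.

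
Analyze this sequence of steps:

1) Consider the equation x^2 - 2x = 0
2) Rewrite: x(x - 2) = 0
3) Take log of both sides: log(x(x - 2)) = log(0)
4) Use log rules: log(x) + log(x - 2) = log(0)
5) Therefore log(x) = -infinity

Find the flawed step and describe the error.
Step 3: Take log of both sides: log(x(x - 2)) = log(0)

Step 3 takes the logarithm of both sides, resulting in log(0) on the right side. The logarithm is only defined for positive numbers; log(0) is undefined (approaches negative infinity). This operation is invalid.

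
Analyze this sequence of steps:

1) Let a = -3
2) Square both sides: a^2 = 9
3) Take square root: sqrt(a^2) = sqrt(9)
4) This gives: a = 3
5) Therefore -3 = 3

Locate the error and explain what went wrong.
Step 4: This gives: a = 3

Step 4 incorrectly states that sqrt(a^2) = a. The correct identity is sqrt(a^2) = |a|. Since a = -3 < 0, we have sqrt(a^2) = |-3| = 3, not a = -3.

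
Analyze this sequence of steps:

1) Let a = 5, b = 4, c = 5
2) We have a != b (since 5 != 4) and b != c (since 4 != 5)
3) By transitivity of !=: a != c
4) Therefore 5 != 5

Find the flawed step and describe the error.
Step 3: By transitivity of !=: a != c

Step 3 incorrectly applies transitivity to the '!=' relation. Transitivity states: if a R b and b R c, then a R c. However, '!=' is not transitive. Counterexample: 5 != 4 and 4 != 5, but 5 = 5 (both equal 5). Transitivity holds for relations like <, <=, =, but not for !=.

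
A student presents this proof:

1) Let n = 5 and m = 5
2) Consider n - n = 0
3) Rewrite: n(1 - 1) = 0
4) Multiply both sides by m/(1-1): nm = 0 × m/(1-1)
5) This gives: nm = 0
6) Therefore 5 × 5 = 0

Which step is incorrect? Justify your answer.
Step 4: Multiply both sides by m/(1-1): nm = 0 × m/(1-1)

Step 4 multiplies both sides by m/(1-1). However, 1-1 = 0, so this is multiplication by m/0, which is undefined. We cannot multiply by an undefined expression.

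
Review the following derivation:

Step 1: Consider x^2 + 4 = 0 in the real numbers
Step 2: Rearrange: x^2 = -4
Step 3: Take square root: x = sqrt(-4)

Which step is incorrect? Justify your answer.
Step 3: Take square root: x = sqrt(-4)

Step 3 takes the square root of -4, which is negative. In the real number system, the square root of a negative number is undefined. The equation x^2 + 4 = 0 has no real solutions. Square roots of negative numbers only exist in the complex numbers.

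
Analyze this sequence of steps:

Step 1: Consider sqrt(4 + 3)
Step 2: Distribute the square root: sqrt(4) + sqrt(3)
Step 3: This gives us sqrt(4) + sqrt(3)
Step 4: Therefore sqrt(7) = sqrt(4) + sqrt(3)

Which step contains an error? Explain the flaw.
Step 2: Distribute the square root: sqrt(4) + sqrt(3)

Step 2 incorrectly 'distributes' the square root over addition. The square root function does not distribute: sqrt(a + b) ≠ sqrt(a) + sqrt(b). In fact, sqrt(4 + 3) = sqrt(7) ≈ 2.6458, while sqrt(4) + sqrt(3) ≈ 3.7321.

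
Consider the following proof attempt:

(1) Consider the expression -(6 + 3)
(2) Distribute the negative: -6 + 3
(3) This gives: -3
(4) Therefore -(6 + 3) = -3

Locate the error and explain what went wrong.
Step 2: Distribute the negative: -6 + 3

Step 2 incorrectly distributes the negative sign. The correct distribution is -(6 + 3) = -6 - 3 = -9. The negative must be applied to both terms, not just the first. The error treats -(6 + 3) as -6 + 3, which equals -3 instead of -9.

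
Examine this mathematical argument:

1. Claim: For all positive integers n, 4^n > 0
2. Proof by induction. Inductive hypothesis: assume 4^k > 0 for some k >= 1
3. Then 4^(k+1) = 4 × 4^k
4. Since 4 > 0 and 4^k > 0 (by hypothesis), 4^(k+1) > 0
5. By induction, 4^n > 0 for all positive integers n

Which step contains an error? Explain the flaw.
Step 5: By induction, 4^n > 0 for all positive integers n

Step 5 concludes the proof by induction, but no base case was ever established. A valid induction proof requires: (1) a base case proving 4^1 > 0, and (2) an inductive step showing IF 4^k > 0 THEN 4^(k+1) > 0. Steps 2-4 correctly establish the inductive step, but without the base case the conclusion in step 5 does not follow.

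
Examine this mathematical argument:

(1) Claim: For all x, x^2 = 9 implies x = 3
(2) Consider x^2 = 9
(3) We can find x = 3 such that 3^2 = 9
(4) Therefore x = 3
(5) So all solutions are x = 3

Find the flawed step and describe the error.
Step 4: Therefore x = 3

Step 4 incorrectly concludes that x = 3 is the only solution. The proof shows that x = 3 is A solution (existence), but does not show it is the ONLY solution (uniqueness). In fact, x = -3 is also a solution since (-3)^2 = 9. Finding one solution doesn't prove there are no others.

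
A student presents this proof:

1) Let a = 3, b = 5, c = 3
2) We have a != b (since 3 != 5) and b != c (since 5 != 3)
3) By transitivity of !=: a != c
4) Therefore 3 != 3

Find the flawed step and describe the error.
Step 3: By transitivity of !=: a != c

Step 3 incorrectly applies transitivity to the '!=' relation. Transitivity states: if a R b and b R c, then a R c. However, '!=' is not transitive. Counterexample: 3 != 5 and 5 != 3, but 3 = 3 (both equal 3). Transitivity holds for relations like <, <=, =, but not for !=.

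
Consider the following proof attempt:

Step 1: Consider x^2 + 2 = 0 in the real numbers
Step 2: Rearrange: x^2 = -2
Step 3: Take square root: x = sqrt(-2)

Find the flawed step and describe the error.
Step 3: Take square root: x = sqrt(-2)

Step 3 takes the square root of -2, which is negative. In the real number system, the square root of a negative number is undefined. The equation x^2 + 2 = 0 has no real solutions. Square roots of negative numbers only exist in the complex numbers.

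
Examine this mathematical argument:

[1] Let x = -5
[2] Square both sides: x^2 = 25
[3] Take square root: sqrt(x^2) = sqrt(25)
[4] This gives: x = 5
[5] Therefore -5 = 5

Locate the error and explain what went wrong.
Step 4: This gives: x = 5

Step 4 incorrectly states that sqrt(x^2) = x. The correct identity is sqrt(x^2) = |x|. Since x = -5 < 0, we have sqrt(x^2) = |-5| = 5, not x = -5.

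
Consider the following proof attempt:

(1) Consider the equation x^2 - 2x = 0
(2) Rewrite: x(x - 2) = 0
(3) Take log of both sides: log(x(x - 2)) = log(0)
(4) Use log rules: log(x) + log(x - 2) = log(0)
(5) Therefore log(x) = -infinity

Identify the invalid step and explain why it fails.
Step 3: Take log of both sides: log(x(x - 2)) = log(0)

Step 3 takes the logarithm of both sides, resulting in log(0) on the right side. The logarithm is only defined for positive numbers; log(0) is undefined (approaches negative infinity). This operation is invalid.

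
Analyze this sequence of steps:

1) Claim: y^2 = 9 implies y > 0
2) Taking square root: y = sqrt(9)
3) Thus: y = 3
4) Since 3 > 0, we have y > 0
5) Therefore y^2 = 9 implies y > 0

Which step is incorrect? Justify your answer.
Step 2: Taking square root: y = sqrt(9)

Step 2 takes the square root and assumes the positive root only. The equation y^2 = 9 actually has two solutions: y = 3 and y = -3. The proof silently assumes y > 0 without justification, then uses this assumption to conclude y > 0, which is circular. The counterexample y = -3 shows the claim is false.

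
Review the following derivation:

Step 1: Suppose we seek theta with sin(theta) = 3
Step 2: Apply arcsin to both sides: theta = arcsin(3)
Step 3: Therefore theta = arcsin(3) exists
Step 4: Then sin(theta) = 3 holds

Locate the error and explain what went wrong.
Step 2: Apply arcsin to both sides: theta = arcsin(3)

Step 2 applies arcsin to 3. However, arcsin(x) is only defined for x in [-1, 1] because sin(theta) can only produce values in that range. Since |3| > 1, arcsin(3) is undefined. There is no angle whose sine equals 3.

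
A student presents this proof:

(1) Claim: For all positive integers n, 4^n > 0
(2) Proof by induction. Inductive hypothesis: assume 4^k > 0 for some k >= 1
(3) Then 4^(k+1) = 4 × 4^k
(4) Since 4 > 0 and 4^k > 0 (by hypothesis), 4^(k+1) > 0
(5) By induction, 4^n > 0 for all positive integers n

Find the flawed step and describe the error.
Step 5: By induction, 4^n > 0 for all positive integers n

Step 5 concludes the proof by induction, but no base case was ever established. A valid induction proof requires: (1) a base case proving 4^1 > 0, and (2) an inductive step showing IF 4^k > 0 THEN 4^(k+1) > 0. Steps 2-4 correctly establish the inductive step, but without the base case the conclusion in step 5 does not follow.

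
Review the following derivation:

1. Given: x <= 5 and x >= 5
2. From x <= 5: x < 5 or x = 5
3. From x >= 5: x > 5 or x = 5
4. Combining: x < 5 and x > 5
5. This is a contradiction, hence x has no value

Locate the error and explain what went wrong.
Step 4: Combining: x < 5 and x > 5

Step 4 incorrectly combines the conditions. From x <= 5 and x >= 5, the intersection is x = 5. The error treats the 'or' cases as 'and' requirements. The correct conclusion is that x = 5 is the unique solution, not that no solution exists.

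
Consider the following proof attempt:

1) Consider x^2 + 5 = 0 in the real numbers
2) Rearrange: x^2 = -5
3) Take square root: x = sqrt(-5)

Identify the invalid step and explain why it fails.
Step 3: Take square root: x = sqrt(-5)

Step 3 takes the square root of -5, which is negative. In the real number system, the square root of a negative number is undefined. The equation x^2 + 5 = 0 has no real solutions. Square roots of negative numbers only exist in the complex numbers.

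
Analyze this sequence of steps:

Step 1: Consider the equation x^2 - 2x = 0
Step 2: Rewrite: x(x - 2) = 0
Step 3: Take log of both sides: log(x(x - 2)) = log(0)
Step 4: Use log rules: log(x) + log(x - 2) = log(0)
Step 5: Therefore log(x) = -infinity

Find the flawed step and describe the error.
Step 3: Take log of both sides: log(x(x - 2)) = log(0)

Step 3 takes the logarithm of both sides, resulting in log(0) on the right side. The logarithm is only defined for positive numbers; log(0) is undefined (approaches negative infinity). This operation is invalid.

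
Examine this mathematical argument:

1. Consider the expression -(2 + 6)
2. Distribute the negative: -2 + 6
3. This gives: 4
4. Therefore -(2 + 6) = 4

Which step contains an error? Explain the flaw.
Step 2: Distribute the negative: -2 + 6

Step 2 incorrectly distributes the negative sign. The correct distribution is -(2 + 6) = -2 - 6 = -8. The negative must be applied to both terms, not just the first. The error treats -(2 + 6) as -2 + 6, which equals 4 instead of -8.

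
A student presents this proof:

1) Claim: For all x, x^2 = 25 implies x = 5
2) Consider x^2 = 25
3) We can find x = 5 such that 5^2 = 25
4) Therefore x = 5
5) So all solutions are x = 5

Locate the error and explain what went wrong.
Step 4: Therefore x = 5

Step 4 incorrectly concludes that x = 5 is the only solution. The proof shows that x = 5 is A solution (existence), but does not show it is the ONLY solution (uniqueness). In fact, x = -5 is also a solution since (-5)^2 = 25. Finding one solution doesn't prove there are no others.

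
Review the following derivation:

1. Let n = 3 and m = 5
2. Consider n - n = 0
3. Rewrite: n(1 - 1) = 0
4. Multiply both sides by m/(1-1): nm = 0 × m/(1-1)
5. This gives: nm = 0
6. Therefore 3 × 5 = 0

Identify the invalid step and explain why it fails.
Step 4: Multiply both sides by m/(1-1): nm = 0 × m/(1-1)

Step 4 multiplies both sides by m/(1-1). However, 1-1 = 0, so this is multiplication by m/0, which is undefined. We cannot multiply by an undefined expression.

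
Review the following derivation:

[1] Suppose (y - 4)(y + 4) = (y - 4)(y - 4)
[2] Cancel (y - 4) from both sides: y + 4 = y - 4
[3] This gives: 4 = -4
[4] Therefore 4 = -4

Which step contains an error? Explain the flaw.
Step 2: Cancel (y - 4) from both sides: y + 4 = y - 4

Step 2 cancels (y - 4) from both sides. This is only valid if (y - 4) ≠ 0, i.e., y ≠ 4. When y = 4, both sides equal zero regardless of the other factors. The correct approach requires considering y = 4 as a separate case.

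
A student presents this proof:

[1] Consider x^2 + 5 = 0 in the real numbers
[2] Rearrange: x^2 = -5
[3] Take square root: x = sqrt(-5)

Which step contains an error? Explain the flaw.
Step 3: Take square root: x = sqrt(-5)

Step 3 takes the square root of -5, which is negative. In the real number system, the square root of a negative number is undefined. The equation x^2 + 5 = 0 has no real solutions. Square roots of negative numbers only exist in the complex numbers.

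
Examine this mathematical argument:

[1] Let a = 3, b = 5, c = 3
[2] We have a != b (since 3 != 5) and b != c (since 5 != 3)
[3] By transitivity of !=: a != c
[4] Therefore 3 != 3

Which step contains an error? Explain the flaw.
Step 3: By transitivity of !=: a != c

Step 3 incorrectly applies transitivity to the '!=' relation. Transitivity states: if a R b and b R c, then a R c. However, '!=' is not transitive. Counterexample: 3 != 5 and 5 != 3, but 3 = 3 (both equal 3). Transitivity holds for relations like <, <=, =, but not for !=.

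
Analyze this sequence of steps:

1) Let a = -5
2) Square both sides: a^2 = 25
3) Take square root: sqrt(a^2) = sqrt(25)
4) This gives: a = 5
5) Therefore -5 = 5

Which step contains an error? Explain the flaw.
Step 4: This gives: a = 5

Step 4 incorrectly states that sqrt(a^2) = a. The correct identity is sqrt(a^2) = |a|. Since a = -5 < 0, we have sqrt(a^2) = |-5| = 5, not a = -5.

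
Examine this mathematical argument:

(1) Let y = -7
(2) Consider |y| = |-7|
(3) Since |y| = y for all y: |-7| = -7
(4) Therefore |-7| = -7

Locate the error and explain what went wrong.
Step 3: Since |y| = y for all y: |-7| = -7

Step 3 incorrectly states that |y| = y for all y. The correct definition is |y| = y when y >= 0, and |y| = -y when y < 0. Since -7 < 0, we have |-7| = -(-7) = 7, not -7.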